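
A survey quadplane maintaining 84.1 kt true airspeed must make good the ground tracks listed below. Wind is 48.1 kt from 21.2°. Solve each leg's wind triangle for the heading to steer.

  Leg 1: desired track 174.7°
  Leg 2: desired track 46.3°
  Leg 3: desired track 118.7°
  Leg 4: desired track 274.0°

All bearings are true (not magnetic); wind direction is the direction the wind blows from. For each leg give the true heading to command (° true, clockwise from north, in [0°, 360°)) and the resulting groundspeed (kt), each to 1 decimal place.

Leg 1: heading=159.9°, groundspeed=124.4 kt
Leg 2: heading=32.3°, groundspeed=38.0 kt
Leg 3: heading=84.2°, groundspeed=75.6 kt
Leg 4: heading=307.1°, groundspeed=84.7 kt

Leg 1: desired track 174.7°; wind correction -14.8° → command heading 159.9°, groundspeed 124.4 kt
Leg 2: desired track 46.3°; wind correction -14.0° → command heading 32.3°, groundspeed 38.0 kt
Leg 3: desired track 118.7°; wind correction -34.5° → command heading 84.2°, groundspeed 75.6 kt
Leg 4: desired track 274.0°; wind correction +33.1° → command heading 307.1°, groundspeed 84.7 kt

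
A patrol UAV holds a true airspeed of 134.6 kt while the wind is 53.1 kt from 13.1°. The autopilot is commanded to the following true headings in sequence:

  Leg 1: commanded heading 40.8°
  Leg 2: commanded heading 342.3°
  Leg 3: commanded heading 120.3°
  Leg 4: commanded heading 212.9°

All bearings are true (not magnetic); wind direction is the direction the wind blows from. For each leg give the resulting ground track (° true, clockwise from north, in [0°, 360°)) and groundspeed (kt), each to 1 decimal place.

Leg 1: heading 40.8°; drift +15.7° → track 56.5°, groundspeed 91.0 kt
Leg 2: heading 342.3°; drift -17.0° → track 325.3°, groundspeed 93.1 kt
Leg 3: heading 120.3°; drift +18.6° → track 138.9°, groundspeed 158.6 kt
Leg 4: heading 212.9°; drift -5.6° → track 207.3°, groundspeed 185.4 kt

Leg 1: track=56.5°, groundspeed=91.0 kt
Leg 2: track=325.3°, groundspeed=93.1 kt
Leg 3: track=138.9°, groundspeed=158.6 kt
Leg 4: track=207.3°, groundspeed=185.4 kt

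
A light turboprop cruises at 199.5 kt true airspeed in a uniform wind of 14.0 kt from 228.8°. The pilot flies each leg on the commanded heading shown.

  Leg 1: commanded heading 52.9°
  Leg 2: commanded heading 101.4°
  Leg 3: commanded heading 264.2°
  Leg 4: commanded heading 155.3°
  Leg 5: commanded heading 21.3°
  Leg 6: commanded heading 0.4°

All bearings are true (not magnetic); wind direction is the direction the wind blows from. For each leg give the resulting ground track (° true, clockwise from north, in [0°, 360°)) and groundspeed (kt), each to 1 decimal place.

Leg 1: heading 52.9°; drift -0.3° → track 52.6°, groundspeed 213.5 kt
Leg 2: heading 101.4°; drift -3.1° → track 98.3°, groundspeed 208.3 kt
Leg 3: heading 264.2°; drift +2.5° → track 266.7°, groundspeed 188.3 kt
Leg 4: heading 155.3°; drift -3.9° → track 151.4°, groundspeed 196.0 kt
Leg 5: heading 21.3°; drift +1.7° → track 23.0°, groundspeed 212.0 kt
Leg 6: heading 0.4°; drift +2.9° → track 3.3°, groundspeed 209.1 kt

Leg 1: track=52.6°, groundspeed=213.5 kt
Leg 2: track=98.3°, groundspeed=208.3 kt
Leg 3: track=266.7°, groundspeed=188.3 kt
Leg 4: track=151.4°, groundspeed=196.0 kt
Leg 5: track=23.0°, groundspeed=212.0 kt
Leg 6: track=3.3°, groundspeed=209.1 kt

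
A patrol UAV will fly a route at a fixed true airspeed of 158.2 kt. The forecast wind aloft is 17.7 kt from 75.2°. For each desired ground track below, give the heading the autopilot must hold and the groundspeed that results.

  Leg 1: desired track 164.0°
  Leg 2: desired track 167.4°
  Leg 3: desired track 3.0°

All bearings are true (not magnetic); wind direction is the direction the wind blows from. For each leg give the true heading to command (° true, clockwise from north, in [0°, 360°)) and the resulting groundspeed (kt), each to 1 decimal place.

Leg 1: heading=157.6°, groundspeed=156.8 kt
Leg 2: heading=161.0°, groundspeed=157.9 kt
Leg 3: heading=9.1°, groundspeed=151.9 kt

Leg 1: desired track 164.0°; wind correction -6.4° → command heading 157.6°, groundspeed 156.8 kt
Leg 2: desired track 167.4°; wind correction -6.4° → command heading 161.0°, groundspeed 157.9 kt
Leg 3: desired track 3.0°; wind correction +6.1° → command heading 9.1°, groundspeed 151.9 kt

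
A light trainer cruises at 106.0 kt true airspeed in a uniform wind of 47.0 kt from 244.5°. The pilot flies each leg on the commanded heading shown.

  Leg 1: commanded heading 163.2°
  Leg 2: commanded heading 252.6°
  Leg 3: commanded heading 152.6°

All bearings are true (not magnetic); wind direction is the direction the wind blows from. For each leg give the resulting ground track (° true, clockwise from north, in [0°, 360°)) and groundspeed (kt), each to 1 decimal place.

Leg 1: heading 163.2°; drift -25.2° → track 138.0°, groundspeed 109.3 kt
Leg 2: heading 252.6°; drift +6.4° → track 259.0°, groundspeed 59.8 kt
Leg 3: heading 152.6°; drift -23.6° → track 129.0°, groundspeed 117.4 kt

Leg 1: track=138.0°, groundspeed=109.3 kt
Leg 2: track=259.0°, groundspeed=59.8 kt
Leg 3: track=129.0°, groundspeed=117.4 kt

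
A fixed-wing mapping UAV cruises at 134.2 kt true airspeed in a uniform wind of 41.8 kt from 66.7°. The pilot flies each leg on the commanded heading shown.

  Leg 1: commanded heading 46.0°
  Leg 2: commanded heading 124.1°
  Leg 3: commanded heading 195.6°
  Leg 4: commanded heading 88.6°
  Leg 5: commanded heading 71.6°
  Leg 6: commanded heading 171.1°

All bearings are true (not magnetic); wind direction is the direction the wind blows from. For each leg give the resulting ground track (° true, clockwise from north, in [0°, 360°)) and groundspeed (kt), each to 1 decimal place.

Leg 1: track=37.2°, groundspeed=96.2 kt
Leg 2: track=141.6°, groundspeed=117.1 kt
Leg 3: track=207.1°, groundspeed=163.7 kt
Leg 4: track=97.9°, groundspeed=96.7 kt
Leg 5: track=73.8°, groundspeed=92.6 kt
Leg 6: track=186.7°, groundspeed=150.2 kt

Leg 1: heading 46.0°; drift -8.8° → track 37.2°, groundspeed 96.2 kt
Leg 2: heading 124.1°; drift +17.5° → track 141.6°, groundspeed 117.1 kt
Leg 3: heading 195.6°; drift +11.5° → track 207.1°, groundspeed 163.7 kt
Leg 4: heading 88.6°; drift +9.3° → track 97.9°, groundspeed 96.7 kt
Leg 5: heading 71.6°; drift +2.2° → track 73.8°, groundspeed 92.6 kt
Leg 6: heading 171.1°; drift +15.6° → track 186.7°, groundspeed 150.2 kt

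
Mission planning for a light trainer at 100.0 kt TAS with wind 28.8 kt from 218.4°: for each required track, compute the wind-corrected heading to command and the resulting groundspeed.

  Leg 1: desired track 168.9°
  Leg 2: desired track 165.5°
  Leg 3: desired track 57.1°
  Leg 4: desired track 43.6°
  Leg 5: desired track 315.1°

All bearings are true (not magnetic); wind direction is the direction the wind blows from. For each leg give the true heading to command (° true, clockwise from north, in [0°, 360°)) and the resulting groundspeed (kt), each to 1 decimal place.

Leg 1: desired track 168.9°; wind correction +12.7° → command heading 181.6°, groundspeed 78.9 kt
Leg 2: desired track 165.5°; wind correction +13.3° → command heading 178.8°, groundspeed 80.0 kt
Leg 3: desired track 57.1°; wind correction +5.3° → command heading 62.4°, groundspeed 126.9 kt
Leg 4: desired track 43.6°; wind correction +1.5° → command heading 45.1°, groundspeed 128.6 kt
Leg 5: desired track 315.1°; wind correction -16.6° → command heading 298.5°, groundspeed 99.2 kt

Leg 1: heading=181.6°, groundspeed=78.9 kt
Leg 2: heading=178.8°, groundspeed=80.0 kt
Leg 3: heading=62.4°, groundspeed=126.9 kt
Leg 4: heading=45.1°, groundspeed=128.6 kt
Leg 5: heading=298.5°, groundspeed=99.2 kt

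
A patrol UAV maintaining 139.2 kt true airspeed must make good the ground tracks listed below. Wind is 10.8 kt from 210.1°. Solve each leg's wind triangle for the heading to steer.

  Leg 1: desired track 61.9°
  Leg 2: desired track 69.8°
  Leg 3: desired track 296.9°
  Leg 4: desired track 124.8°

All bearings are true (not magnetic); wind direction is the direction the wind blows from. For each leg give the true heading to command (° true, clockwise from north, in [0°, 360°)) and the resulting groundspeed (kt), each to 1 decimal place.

Leg 1: desired track 61.9°; wind correction +2.3° → command heading 64.2°, groundspeed 148.3 kt
Leg 2: desired track 69.8°; wind correction +2.8° → command heading 72.6°, groundspeed 147.3 kt
Leg 3: desired track 296.9°; wind correction -4.4° → command heading 292.5°, groundspeed 138.2 kt
Leg 4: desired track 124.8°; wind correction +4.4° → command heading 129.2°, groundspeed 137.9 kt

Leg 1: heading=64.2°, groundspeed=148.3 kt
Leg 2: heading=72.6°, groundspeed=147.3 kt
Leg 3: heading=292.5°, groundspeed=138.2 kt
Leg 4: heading=129.2°, groundspeed=137.9 kt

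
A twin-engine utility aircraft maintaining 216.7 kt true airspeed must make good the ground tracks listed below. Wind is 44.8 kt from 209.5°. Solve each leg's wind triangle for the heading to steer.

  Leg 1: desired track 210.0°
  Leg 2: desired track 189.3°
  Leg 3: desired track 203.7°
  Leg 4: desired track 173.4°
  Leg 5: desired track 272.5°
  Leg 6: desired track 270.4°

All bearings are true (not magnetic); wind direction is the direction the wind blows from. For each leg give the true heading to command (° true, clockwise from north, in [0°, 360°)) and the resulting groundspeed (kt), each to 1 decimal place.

Leg 1: heading=209.9°, groundspeed=171.9 kt
Leg 2: heading=193.4°, groundspeed=174.1 kt
Leg 3: heading=204.9°, groundspeed=172.1 kt
Leg 4: heading=180.4°, groundspeed=178.9 kt
Leg 5: heading=261.9°, groundspeed=192.7 kt
Leg 6: heading=260.0°, groundspeed=191.3 kt

Leg 1: desired track 210.0°; wind correction -0.1° → command heading 209.9°, groundspeed 171.9 kt
Leg 2: desired track 189.3°; wind correction +4.1° → command heading 193.4°, groundspeed 174.1 kt
Leg 3: desired track 203.7°; wind correction +1.2° → command heading 204.9°, groundspeed 172.1 kt
Leg 4: desired track 173.4°; wind correction +7.0° → command heading 180.4°, groundspeed 178.9 kt
Leg 5: desired track 272.5°; wind correction -10.6° → command heading 261.9°, groundspeed 192.7 kt
Leg 6: desired track 270.4°; wind correction -10.4° → command heading 260.0°, groundspeed 191.3 kt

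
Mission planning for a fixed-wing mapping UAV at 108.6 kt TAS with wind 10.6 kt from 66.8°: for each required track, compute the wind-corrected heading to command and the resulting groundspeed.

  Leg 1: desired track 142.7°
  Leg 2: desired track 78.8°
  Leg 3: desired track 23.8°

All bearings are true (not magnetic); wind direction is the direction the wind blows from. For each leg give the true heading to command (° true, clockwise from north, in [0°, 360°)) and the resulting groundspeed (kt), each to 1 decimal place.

Leg 1: heading=137.3°, groundspeed=105.5 kt
Leg 2: heading=77.6°, groundspeed=98.2 kt
Leg 3: heading=27.6°, groundspeed=100.6 kt

Leg 1: desired track 142.7°; wind correction -5.4° → command heading 137.3°, groundspeed 105.5 kt
Leg 2: desired track 78.8°; wind correction -1.2° → command heading 77.6°, groundspeed 98.2 kt
Leg 3: desired track 23.8°; wind correction +3.8° → command heading 27.6°, groundspeed 100.6 kt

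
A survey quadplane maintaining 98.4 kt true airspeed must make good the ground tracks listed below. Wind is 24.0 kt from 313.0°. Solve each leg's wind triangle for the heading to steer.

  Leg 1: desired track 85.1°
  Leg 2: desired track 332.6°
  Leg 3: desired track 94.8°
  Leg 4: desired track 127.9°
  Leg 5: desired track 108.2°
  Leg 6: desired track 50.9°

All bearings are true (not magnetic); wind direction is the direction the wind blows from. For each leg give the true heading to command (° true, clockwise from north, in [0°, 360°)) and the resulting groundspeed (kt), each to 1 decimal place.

Leg 1: desired track 85.1°; wind correction -10.4° → command heading 74.7°, groundspeed 112.9 kt
Leg 2: desired track 332.6°; wind correction -4.7° → command heading 327.9°, groundspeed 75.5 kt
Leg 3: desired track 94.8°; wind correction -8.7° → command heading 86.1°, groundspeed 116.1 kt
Leg 4: desired track 127.9°; wind correction -1.2° → command heading 126.7°, groundspeed 122.3 kt
Leg 5: desired track 108.2°; wind correction -5.9° → command heading 102.3°, groundspeed 119.7 kt
Leg 6: desired track 50.9°; wind correction -14.0° → command heading 36.9°, groundspeed 98.8 kt

Leg 1: heading=74.7°, groundspeed=112.9 kt
Leg 2: heading=327.9°, groundspeed=75.5 kt
Leg 3: heading=86.1°, groundspeed=116.1 kt
Leg 4: heading=126.7°, groundspeed=122.3 kt
Leg 5: heading=102.3°, groundspeed=119.7 kt
Leg 6: heading=36.9°, groundspeed=98.8 kt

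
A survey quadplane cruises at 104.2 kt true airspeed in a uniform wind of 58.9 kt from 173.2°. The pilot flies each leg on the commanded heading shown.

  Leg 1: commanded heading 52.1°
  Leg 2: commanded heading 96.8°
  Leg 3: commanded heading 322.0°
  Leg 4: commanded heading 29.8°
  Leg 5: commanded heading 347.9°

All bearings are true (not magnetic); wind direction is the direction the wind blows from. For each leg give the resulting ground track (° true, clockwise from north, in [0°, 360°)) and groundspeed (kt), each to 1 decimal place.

Leg 1: heading 52.1°; drift -20.5° → track 31.6°, groundspeed 143.8 kt
Leg 2: heading 96.8°; drift -32.4° → track 64.4°, groundspeed 107.0 kt
Leg 3: heading 322.0°; drift +11.2° → track 333.2°, groundspeed 157.6 kt
Leg 4: heading 29.8°; drift -13.1° → track 16.7°, groundspeed 155.5 kt
Leg 5: heading 347.9°; drift +1.9° → track 349.8°, groundspeed 162.9 kt

Leg 1: track=31.6°, groundspeed=143.8 kt
Leg 2: track=64.4°, groundspeed=107.0 kt
Leg 3: track=333.2°, groundspeed=157.6 kt
Leg 4: track=16.7°, groundspeed=155.5 kt
Leg 5: track=349.8°, groundspeed=162.9 kt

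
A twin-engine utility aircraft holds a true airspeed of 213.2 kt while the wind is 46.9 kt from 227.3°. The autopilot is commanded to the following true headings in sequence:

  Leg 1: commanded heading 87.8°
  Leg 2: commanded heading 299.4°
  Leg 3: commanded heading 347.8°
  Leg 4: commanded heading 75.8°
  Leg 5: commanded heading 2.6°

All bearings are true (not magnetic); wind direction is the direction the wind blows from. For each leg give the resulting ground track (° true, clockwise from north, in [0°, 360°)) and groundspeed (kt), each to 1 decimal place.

Leg 1: track=80.8°, groundspeed=250.7 kt
Leg 2: track=312.1°, groundspeed=203.7 kt
Leg 3: track=357.5°, groundspeed=240.4 kt
Leg 4: track=70.8°, groundspeed=255.4 kt
Leg 5: track=10.2°, groundspeed=248.7 kt

Leg 1: heading 87.8°; drift -7.0° → track 80.8°, groundspeed 250.7 kt
Leg 2: heading 299.4°; drift +12.7° → track 312.1°, groundspeed 203.7 kt
Leg 3: heading 347.8°; drift +9.7° → track 357.5°, groundspeed 240.4 kt
Leg 4: heading 75.8°; drift -5.0° → track 70.8°, groundspeed 255.4 kt
Leg 5: heading 2.6°; drift +7.6° → track 10.2°, groundspeed 248.7 kt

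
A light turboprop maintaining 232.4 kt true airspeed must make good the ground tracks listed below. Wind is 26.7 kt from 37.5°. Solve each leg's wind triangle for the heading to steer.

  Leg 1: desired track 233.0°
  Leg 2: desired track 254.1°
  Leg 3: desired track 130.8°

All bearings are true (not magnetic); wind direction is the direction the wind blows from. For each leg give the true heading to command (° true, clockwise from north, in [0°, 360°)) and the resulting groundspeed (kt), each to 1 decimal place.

Leg 1: heading=234.8°, groundspeed=258.0 kt
Leg 2: heading=258.0°, groundspeed=253.3 kt
Leg 3: heading=124.2°, groundspeed=232.4 kt

Leg 1: desired track 233.0°; wind correction +1.8° → command heading 234.8°, groundspeed 258.0 kt
Leg 2: desired track 254.1°; wind correction +3.9° → command heading 258.0°, groundspeed 253.3 kt
Leg 3: desired track 130.8°; wind correction -6.6° → command heading 124.2°, groundspeed 232.4 kt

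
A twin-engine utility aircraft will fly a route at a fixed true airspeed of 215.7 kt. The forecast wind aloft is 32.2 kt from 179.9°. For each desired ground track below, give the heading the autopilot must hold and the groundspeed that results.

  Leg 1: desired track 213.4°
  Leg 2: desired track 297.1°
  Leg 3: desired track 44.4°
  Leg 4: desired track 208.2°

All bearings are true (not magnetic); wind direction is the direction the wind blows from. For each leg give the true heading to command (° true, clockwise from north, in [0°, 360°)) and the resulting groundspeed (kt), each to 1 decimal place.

Leg 1: desired track 213.4°; wind correction -4.7° → command heading 208.7°, groundspeed 188.1 kt
Leg 2: desired track 297.1°; wind correction -7.6° → command heading 289.5°, groundspeed 228.5 kt
Leg 3: desired track 44.4°; wind correction +6.0° → command heading 50.4°, groundspeed 237.5 kt
Leg 4: desired track 208.2°; wind correction -4.1° → command heading 204.1°, groundspeed 186.8 kt

Leg 1: heading=208.7°, groundspeed=188.1 kt
Leg 2: heading=289.5°, groundspeed=228.5 kt
Leg 3: heading=50.4°, groundspeed=237.5 kt
Leg 4: heading=204.1°, groundspeed=186.8 kt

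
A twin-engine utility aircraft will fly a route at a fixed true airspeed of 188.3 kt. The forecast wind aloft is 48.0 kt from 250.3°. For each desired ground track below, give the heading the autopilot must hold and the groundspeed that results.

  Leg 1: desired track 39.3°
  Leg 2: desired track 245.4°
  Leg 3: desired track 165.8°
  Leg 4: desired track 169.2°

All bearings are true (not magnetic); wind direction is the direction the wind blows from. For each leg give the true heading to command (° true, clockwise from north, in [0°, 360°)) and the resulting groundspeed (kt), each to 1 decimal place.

Leg 1: desired track 39.3°; wind correction -7.5° → command heading 31.8°, groundspeed 227.8 kt
Leg 2: desired track 245.4°; wind correction +1.2° → command heading 246.6°, groundspeed 140.4 kt
Leg 3: desired track 165.8°; wind correction +14.7° → command heading 180.5°, groundspeed 177.5 kt
Leg 4: desired track 169.2°; wind correction +14.6° → command heading 183.8°, groundspeed 174.8 kt

Leg 1: heading=31.8°, groundspeed=227.8 kt
Leg 2: heading=246.6°, groundspeed=140.4 kt
Leg 3: heading=180.5°, groundspeed=177.5 kt
Leg 4: heading=183.8°, groundspeed=174.8 kt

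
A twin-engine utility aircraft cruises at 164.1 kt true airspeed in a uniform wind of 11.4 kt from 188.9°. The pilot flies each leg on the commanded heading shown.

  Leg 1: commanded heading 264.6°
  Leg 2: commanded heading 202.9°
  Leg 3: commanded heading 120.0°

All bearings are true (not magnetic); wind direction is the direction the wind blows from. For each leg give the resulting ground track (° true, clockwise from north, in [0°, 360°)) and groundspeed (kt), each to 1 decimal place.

Leg 1: heading 264.6°; drift +3.9° → track 268.5°, groundspeed 161.7 kt
Leg 2: heading 202.9°; drift +1.0° → track 203.9°, groundspeed 153.1 kt
Leg 3: heading 120.0°; drift -3.8° → track 116.2°, groundspeed 160.3 kt

Leg 1: track=268.5°, groundspeed=161.7 kt
Leg 2: track=203.9°, groundspeed=153.1 kt
Leg 3: track=116.2°, groundspeed=160.3 kt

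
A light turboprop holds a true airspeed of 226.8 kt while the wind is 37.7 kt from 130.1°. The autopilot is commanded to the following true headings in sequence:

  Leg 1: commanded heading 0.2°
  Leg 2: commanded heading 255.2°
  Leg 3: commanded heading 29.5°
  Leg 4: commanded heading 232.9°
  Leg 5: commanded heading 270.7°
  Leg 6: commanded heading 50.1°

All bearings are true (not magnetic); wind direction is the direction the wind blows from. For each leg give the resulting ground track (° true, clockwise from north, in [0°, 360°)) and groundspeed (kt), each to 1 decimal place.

Leg 1: heading 0.2°; drift -6.6° → track 353.6°, groundspeed 252.6 kt
Leg 2: heading 255.2°; drift +7.1° → track 262.3°, groundspeed 250.4 kt
Leg 3: heading 29.5°; drift -9.0° → track 20.5°, groundspeed 236.7 kt
Leg 4: heading 232.9°; drift +8.9° → track 241.8°, groundspeed 238.0 kt
Leg 5: heading 270.7°; drift +5.3° → track 276.0°, groundspeed 257.0 kt
Leg 6: heading 50.1°; drift -9.6° → track 40.5°, groundspeed 223.4 kt

Leg 1: track=353.6°, groundspeed=252.6 kt
Leg 2: track=262.3°, groundspeed=250.4 kt
Leg 3: track=20.5°, groundspeed=236.7 kt
Leg 4: track=241.8°, groundspeed=238.0 kt
Leg 5: track=276.0°, groundspeed=257.0 kt
Leg 6: track=40.5°, groundspeed=223.4 kt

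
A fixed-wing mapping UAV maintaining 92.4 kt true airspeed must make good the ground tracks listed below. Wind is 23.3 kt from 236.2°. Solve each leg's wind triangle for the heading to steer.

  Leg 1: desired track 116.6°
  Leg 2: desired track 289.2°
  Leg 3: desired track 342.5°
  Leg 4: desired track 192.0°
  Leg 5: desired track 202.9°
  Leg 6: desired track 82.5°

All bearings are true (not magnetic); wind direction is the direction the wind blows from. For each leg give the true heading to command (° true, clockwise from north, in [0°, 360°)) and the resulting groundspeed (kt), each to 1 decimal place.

Leg 1: heading=129.3°, groundspeed=101.7 kt
Leg 2: heading=277.6°, groundspeed=76.5 kt
Leg 3: heading=328.5°, groundspeed=96.2 kt
Leg 4: heading=202.1°, groundspeed=74.3 kt
Leg 5: heading=210.9°, groundspeed=72.0 kt
Leg 6: heading=88.9°, groundspeed=112.7 kt

Leg 1: desired track 116.6°; wind correction +12.7° → command heading 129.3°, groundspeed 101.7 kt
Leg 2: desired track 289.2°; wind correction -11.6° → command heading 277.6°, groundspeed 76.5 kt
Leg 3: desired track 342.5°; wind correction -14.0° → command heading 328.5°, groundspeed 96.2 kt
Leg 4: desired track 192.0°; wind correction +10.1° → command heading 202.1°, groundspeed 74.3 kt
Leg 5: desired track 202.9°; wind correction +8.0° → command heading 210.9°, groundspeed 72.0 kt
Leg 6: desired track 82.5°; wind correction +6.4° → command heading 88.9°, groundspeed 112.7 kt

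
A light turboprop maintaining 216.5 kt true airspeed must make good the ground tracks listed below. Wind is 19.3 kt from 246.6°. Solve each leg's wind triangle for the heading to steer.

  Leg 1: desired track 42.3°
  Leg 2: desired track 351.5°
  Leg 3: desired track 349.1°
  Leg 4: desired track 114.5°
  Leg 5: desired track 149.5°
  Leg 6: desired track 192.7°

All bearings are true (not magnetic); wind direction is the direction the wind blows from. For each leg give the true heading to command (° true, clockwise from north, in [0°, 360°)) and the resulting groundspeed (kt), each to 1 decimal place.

Leg 1: heading=40.2°, groundspeed=233.9 kt
Leg 2: heading=346.6°, groundspeed=220.7 kt
Leg 3: heading=344.1°, groundspeed=219.9 kt
Leg 4: heading=118.3°, groundspeed=229.0 kt
Leg 5: heading=154.6°, groundspeed=218.0 kt
Leg 6: heading=196.8°, groundspeed=204.6 kt

Leg 1: desired track 42.3°; wind correction -2.1° → command heading 40.2°, groundspeed 233.9 kt
Leg 2: desired track 351.5°; wind correction -4.9° → command heading 346.6°, groundspeed 220.7 kt
Leg 3: desired track 349.1°; wind correction -5.0° → command heading 344.1°, groundspeed 219.9 kt
Leg 4: desired track 114.5°; wind correction +3.8° → command heading 118.3°, groundspeed 229.0 kt
Leg 5: desired track 149.5°; wind correction +5.1° → command heading 154.6°, groundspeed 218.0 kt
Leg 6: desired track 192.7°; wind correction +4.1° → command heading 196.8°, groundspeed 204.6 kt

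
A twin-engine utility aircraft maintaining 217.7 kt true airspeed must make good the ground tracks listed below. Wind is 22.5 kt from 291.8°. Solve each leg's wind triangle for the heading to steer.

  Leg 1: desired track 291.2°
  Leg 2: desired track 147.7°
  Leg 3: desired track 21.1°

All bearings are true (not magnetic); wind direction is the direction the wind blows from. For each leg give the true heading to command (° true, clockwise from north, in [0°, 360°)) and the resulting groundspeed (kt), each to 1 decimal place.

Leg 1: heading=291.3°, groundspeed=195.2 kt
Leg 2: heading=151.2°, groundspeed=235.5 kt
Leg 3: heading=15.2°, groundspeed=216.3 kt

Leg 1: desired track 291.2°; wind correction +0.1° → command heading 291.3°, groundspeed 195.2 kt
Leg 2: desired track 147.7°; wind correction +3.5° → command heading 151.2°, groundspeed 235.5 kt
Leg 3: desired track 21.1°; wind correction -5.9° → command heading 15.2°, groundspeed 216.3 kt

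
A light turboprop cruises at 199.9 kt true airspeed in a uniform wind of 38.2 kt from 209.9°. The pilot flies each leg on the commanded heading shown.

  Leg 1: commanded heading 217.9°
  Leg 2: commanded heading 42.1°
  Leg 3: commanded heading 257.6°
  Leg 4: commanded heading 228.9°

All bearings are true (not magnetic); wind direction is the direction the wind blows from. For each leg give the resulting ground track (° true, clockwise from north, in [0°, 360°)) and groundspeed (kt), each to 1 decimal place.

Leg 1: track=219.8°, groundspeed=162.2 kt
Leg 2: track=40.2°, groundspeed=237.4 kt
Leg 3: track=266.8°, groundspeed=176.5 kt
Leg 4: track=233.2°, groundspeed=164.3 kt

Leg 1: heading 217.9°; drift +1.9° → track 219.8°, groundspeed 162.2 kt
Leg 2: heading 42.1°; drift -1.9° → track 40.2°, groundspeed 237.4 kt
Leg 3: heading 257.6°; drift +9.2° → track 266.8°, groundspeed 176.5 kt
Leg 4: heading 228.9°; drift +4.3° → track 233.2°, groundspeed 164.3 kt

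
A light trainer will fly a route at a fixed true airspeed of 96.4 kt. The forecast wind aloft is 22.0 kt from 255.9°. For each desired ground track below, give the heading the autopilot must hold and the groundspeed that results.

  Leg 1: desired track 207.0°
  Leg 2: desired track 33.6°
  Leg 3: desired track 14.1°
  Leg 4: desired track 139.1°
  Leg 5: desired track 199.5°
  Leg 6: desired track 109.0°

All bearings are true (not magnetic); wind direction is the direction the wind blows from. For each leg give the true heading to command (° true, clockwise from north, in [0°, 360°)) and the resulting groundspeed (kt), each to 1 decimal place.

Leg 1: heading=216.9°, groundspeed=80.5 kt
Leg 2: heading=24.8°, groundspeed=111.5 kt
Leg 3: heading=2.5°, groundspeed=104.8 kt
Leg 4: heading=150.9°, groundspeed=104.3 kt
Leg 5: heading=210.5°, groundspeed=82.5 kt
Leg 6: heading=116.2°, groundspeed=114.1 kt

Leg 1: desired track 207.0°; wind correction +9.9° → command heading 216.9°, groundspeed 80.5 kt
Leg 2: desired track 33.6°; wind correction -8.8° → command heading 24.8°, groundspeed 111.5 kt
Leg 3: desired track 14.1°; wind correction -11.6° → command heading 2.5°, groundspeed 104.8 kt
Leg 4: desired track 139.1°; wind correction +11.8° → command heading 150.9°, groundspeed 104.3 kt
Leg 5: desired track 199.5°; wind correction +11.0° → command heading 210.5°, groundspeed 82.5 kt
Leg 6: desired track 109.0°; wind correction +7.2° → command heading 116.2°, groundspeed 114.1 kt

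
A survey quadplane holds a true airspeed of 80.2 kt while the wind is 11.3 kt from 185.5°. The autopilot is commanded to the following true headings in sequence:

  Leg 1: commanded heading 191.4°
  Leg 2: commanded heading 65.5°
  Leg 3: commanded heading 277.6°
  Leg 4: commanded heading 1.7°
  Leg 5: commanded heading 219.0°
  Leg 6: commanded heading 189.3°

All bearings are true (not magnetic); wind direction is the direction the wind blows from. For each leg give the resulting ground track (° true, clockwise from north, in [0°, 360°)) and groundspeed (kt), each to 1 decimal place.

Leg 1: track=192.4°, groundspeed=69.0 kt
Leg 2: track=59.0°, groundspeed=86.4 kt
Leg 3: track=285.6°, groundspeed=81.4 kt
Leg 4: track=2.2°, groundspeed=91.5 kt
Leg 5: track=224.0°, groundspeed=71.1 kt
Leg 6: track=189.9°, groundspeed=68.9 kt

Leg 1: heading 191.4°; drift +1.0° → track 192.4°, groundspeed 69.0 kt
Leg 2: heading 65.5°; drift -6.5° → track 59.0°, groundspeed 86.4 kt
Leg 3: heading 277.6°; drift +8.0° → track 285.6°, groundspeed 81.4 kt
Leg 4: heading 1.7°; drift +0.5° → track 2.2°, groundspeed 91.5 kt
Leg 5: heading 219.0°; drift +5.0° → track 224.0°, groundspeed 71.1 kt
Leg 6: heading 189.3°; drift +0.6° → track 189.9°, groundspeed 68.9 kt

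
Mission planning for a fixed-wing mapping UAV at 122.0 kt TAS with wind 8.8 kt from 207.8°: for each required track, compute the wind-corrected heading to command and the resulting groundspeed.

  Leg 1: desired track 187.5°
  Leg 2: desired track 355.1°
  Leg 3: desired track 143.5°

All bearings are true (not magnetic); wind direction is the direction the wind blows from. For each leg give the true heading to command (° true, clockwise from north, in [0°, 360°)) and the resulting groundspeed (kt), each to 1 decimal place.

Leg 1: heading=188.9°, groundspeed=113.7 kt
Leg 2: heading=352.9°, groundspeed=129.3 kt
Leg 3: heading=147.2°, groundspeed=117.9 kt

Leg 1: desired track 187.5°; wind correction +1.4° → command heading 188.9°, groundspeed 113.7 kt
Leg 2: desired track 355.1°; wind correction -2.2° → command heading 352.9°, groundspeed 129.3 kt
Leg 3: desired track 143.5°; wind correction +3.7° → command heading 147.2°, groundspeed 117.9 kt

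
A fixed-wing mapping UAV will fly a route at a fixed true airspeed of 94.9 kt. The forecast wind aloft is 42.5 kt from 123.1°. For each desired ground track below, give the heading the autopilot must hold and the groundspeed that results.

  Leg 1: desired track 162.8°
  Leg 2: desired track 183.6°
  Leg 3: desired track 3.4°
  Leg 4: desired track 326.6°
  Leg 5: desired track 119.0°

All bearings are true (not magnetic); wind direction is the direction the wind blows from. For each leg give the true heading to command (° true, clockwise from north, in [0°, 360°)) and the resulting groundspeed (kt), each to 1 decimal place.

Leg 1: desired track 162.8°; wind correction -16.6° → command heading 146.2°, groundspeed 58.2 kt
Leg 2: desired track 183.6°; wind correction -22.9° → command heading 160.7°, groundspeed 66.5 kt
Leg 3: desired track 3.4°; wind correction +22.9° → command heading 26.3°, groundspeed 108.5 kt
Leg 4: desired track 326.6°; wind correction +10.3° → command heading 336.9°, groundspeed 132.3 kt
Leg 5: desired track 119.0°; wind correction +1.8° → command heading 120.8°, groundspeed 52.5 kt

Leg 1: heading=146.2°, groundspeed=58.2 kt
Leg 2: heading=160.7°, groundspeed=66.5 kt
Leg 3: heading=26.3°, groundspeed=108.5 kt
Leg 4: heading=336.9°, groundspeed=132.3 kt
Leg 5: heading=120.8°, groundspeed=52.5 kt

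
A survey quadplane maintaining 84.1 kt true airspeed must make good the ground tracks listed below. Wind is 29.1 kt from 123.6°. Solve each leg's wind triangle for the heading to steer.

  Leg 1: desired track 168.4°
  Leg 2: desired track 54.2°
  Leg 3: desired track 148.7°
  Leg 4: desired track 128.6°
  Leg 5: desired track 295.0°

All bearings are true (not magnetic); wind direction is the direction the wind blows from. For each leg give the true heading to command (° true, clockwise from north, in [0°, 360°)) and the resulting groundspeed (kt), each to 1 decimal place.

Leg 1: heading=154.3°, groundspeed=60.9 kt
Leg 2: heading=73.1°, groundspeed=69.3 kt
Leg 3: heading=140.3°, groundspeed=56.8 kt
Leg 4: heading=126.9°, groundspeed=55.1 kt
Leg 5: heading=292.0°, groundspeed=112.8 kt

Leg 1: desired track 168.4°; wind correction -14.1° → command heading 154.3°, groundspeed 60.9 kt
Leg 2: desired track 54.2°; wind correction +18.9° → command heading 73.1°, groundspeed 69.3 kt
Leg 3: desired track 148.7°; wind correction -8.4° → command heading 140.3°, groundspeed 56.8 kt
Leg 4: desired track 128.6°; wind correction -1.7° → command heading 126.9°, groundspeed 55.1 kt
Leg 5: desired track 295.0°; wind correction -3.0° → command heading 292.0°, groundspeed 112.8 kt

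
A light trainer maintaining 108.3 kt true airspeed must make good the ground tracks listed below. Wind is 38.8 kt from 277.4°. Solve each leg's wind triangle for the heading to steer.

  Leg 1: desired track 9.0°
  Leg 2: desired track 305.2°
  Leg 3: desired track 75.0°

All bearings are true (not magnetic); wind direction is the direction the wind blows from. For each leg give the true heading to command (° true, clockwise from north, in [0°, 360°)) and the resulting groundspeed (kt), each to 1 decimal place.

Leg 1: heading=348.0°, groundspeed=102.2 kt
Leg 2: heading=295.6°, groundspeed=72.5 kt
Leg 3: heading=67.2°, groundspeed=143.2 kt

Leg 1: desired track 9.0°; wind correction -21.0° → command heading 348.0°, groundspeed 102.2 kt
Leg 2: desired track 305.2°; wind correction -9.6° → command heading 295.6°, groundspeed 72.5 kt
Leg 3: desired track 75.0°; wind correction -7.8° → command heading 67.2°, groundspeed 143.2 kt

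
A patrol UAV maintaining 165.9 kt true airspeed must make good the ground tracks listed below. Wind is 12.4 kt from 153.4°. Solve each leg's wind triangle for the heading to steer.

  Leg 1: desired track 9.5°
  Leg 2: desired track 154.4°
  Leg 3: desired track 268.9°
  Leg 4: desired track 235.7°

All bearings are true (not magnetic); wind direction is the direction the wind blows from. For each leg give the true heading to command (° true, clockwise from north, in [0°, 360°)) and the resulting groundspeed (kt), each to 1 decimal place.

Leg 1: desired track 9.5°; wind correction +2.5° → command heading 12.0°, groundspeed 175.8 kt
Leg 2: desired track 154.4°; wind correction -0.1° → command heading 154.3°, groundspeed 153.5 kt
Leg 3: desired track 268.9°; wind correction -3.9° → command heading 265.0°, groundspeed 170.9 kt
Leg 4: desired track 235.7°; wind correction -4.2° → command heading 231.5°, groundspeed 163.8 kt

Leg 1: heading=12.0°, groundspeed=175.8 kt
Leg 2: heading=154.3°, groundspeed=153.5 kt
Leg 3: heading=265.0°, groundspeed=170.9 kt
Leg 4: heading=231.5°, groundspeed=163.8 kt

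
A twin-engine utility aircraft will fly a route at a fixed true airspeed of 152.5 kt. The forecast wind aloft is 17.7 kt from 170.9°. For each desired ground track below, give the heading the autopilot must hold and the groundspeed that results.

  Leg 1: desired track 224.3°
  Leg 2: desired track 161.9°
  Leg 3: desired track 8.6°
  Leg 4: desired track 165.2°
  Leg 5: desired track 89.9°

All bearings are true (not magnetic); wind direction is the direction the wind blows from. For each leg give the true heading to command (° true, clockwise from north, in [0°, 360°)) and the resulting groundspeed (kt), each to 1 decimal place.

Leg 1: desired track 224.3°; wind correction -5.3° → command heading 219.0°, groundspeed 141.3 kt
Leg 2: desired track 161.9°; wind correction +1.0° → command heading 162.9°, groundspeed 135.0 kt
Leg 3: desired track 8.6°; wind correction +2.0° → command heading 10.6°, groundspeed 169.3 kt
Leg 4: desired track 165.2°; wind correction +0.7° → command heading 165.9°, groundspeed 134.9 kt
Leg 5: desired track 89.9°; wind correction +6.6° → command heading 96.5°, groundspeed 148.7 kt

Leg 1: heading=219.0°, groundspeed=141.3 kt
Leg 2: heading=162.9°, groundspeed=135.0 kt
Leg 3: heading=10.6°, groundspeed=169.3 kt
Leg 4: heading=165.9°, groundspeed=134.9 kt
Leg 5: heading=96.5°, groundspeed=148.7 kt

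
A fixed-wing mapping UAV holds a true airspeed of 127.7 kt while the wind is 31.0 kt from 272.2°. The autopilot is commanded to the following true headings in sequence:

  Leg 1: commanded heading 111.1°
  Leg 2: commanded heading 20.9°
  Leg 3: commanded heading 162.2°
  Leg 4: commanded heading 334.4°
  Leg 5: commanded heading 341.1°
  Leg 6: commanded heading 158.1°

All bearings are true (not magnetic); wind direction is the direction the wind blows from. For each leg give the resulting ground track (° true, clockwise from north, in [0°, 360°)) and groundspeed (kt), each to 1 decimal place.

Leg 1: track=107.4°, groundspeed=157.3 kt
Leg 2: track=32.9°, groundspeed=140.7 kt
Leg 3: track=150.3°, groundspeed=141.3 kt
Leg 4: track=348.0°, groundspeed=116.5 kt
Leg 5: track=355.0°, groundspeed=120.1 kt
Leg 6: track=146.7°, groundspeed=143.2 kt

Leg 1: heading 111.1°; drift -3.7° → track 107.4°, groundspeed 157.3 kt
Leg 2: heading 20.9°; drift +12.0° → track 32.9°, groundspeed 140.7 kt
Leg 3: heading 162.2°; drift -11.9° → track 150.3°, groundspeed 141.3 kt
Leg 4: heading 334.4°; drift +13.6° → track 348.0°, groundspeed 116.5 kt
Leg 5: heading 341.1°; drift +13.9° → track 355.0°, groundspeed 120.1 kt
Leg 6: heading 158.1°; drift -11.4° → track 146.7°, groundspeed 143.2 kt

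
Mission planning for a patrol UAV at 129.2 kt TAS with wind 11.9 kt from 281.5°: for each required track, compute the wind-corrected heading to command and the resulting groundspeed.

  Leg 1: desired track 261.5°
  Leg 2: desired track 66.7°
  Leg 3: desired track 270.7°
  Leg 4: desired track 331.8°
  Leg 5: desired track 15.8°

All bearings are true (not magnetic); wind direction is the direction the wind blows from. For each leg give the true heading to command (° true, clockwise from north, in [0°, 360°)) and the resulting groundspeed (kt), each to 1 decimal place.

Leg 1: heading=263.3°, groundspeed=118.0 kt
Leg 2: heading=63.7°, groundspeed=138.8 kt
Leg 3: heading=271.7°, groundspeed=117.5 kt
Leg 4: heading=327.7°, groundspeed=121.3 kt
Leg 5: heading=10.5°, groundspeed=129.5 kt

Leg 1: desired track 261.5°; wind correction +1.8° → command heading 263.3°, groundspeed 118.0 kt
Leg 2: desired track 66.7°; wind correction -3.0° → command heading 63.7°, groundspeed 138.8 kt
Leg 3: desired track 270.7°; wind correction +1.0° → command heading 271.7°, groundspeed 117.5 kt
Leg 4: desired track 331.8°; wind correction -4.1° → command heading 327.7°, groundspeed 121.3 kt
Leg 5: desired track 15.8°; wind correction -5.3° → command heading 10.5°, groundspeed 129.5 kt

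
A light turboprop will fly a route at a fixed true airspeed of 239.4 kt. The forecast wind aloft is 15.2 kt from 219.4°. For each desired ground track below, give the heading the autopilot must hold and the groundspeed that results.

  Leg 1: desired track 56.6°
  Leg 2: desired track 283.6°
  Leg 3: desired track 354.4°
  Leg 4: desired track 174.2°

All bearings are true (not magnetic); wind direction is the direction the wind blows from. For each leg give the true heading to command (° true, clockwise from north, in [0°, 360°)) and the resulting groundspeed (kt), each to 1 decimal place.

Leg 1: desired track 56.6°; wind correction +1.1° → command heading 57.7°, groundspeed 253.9 kt
Leg 2: desired track 283.6°; wind correction -3.3° → command heading 280.3°, groundspeed 232.4 kt
Leg 3: desired track 354.4°; wind correction -2.6° → command heading 351.8°, groundspeed 249.9 kt
Leg 4: desired track 174.2°; wind correction +2.6° → command heading 176.8°, groundspeed 228.4 kt

Leg 1: heading=57.7°, groundspeed=253.9 kt
Leg 2: heading=280.3°, groundspeed=232.4 kt
Leg 3: heading=351.8°, groundspeed=249.9 kt
Leg 4: heading=176.8°, groundspeed=228.4 kt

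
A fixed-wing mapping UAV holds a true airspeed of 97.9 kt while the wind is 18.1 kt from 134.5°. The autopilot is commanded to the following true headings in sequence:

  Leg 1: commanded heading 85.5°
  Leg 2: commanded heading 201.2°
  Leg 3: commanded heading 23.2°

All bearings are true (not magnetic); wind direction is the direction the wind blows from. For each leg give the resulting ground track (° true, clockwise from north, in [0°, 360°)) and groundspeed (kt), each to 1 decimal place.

Leg 1: track=76.5°, groundspeed=87.1 kt
Leg 2: track=211.6°, groundspeed=92.3 kt
Leg 3: track=14.0°, groundspeed=105.8 kt

Leg 1: heading 85.5°; drift -9.0° → track 76.5°, groundspeed 87.1 kt
Leg 2: heading 201.2°; drift +10.4° → track 211.6°, groundspeed 92.3 kt
Leg 3: heading 23.2°; drift -9.2° → track 14.0°, groundspeed 105.8 kt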